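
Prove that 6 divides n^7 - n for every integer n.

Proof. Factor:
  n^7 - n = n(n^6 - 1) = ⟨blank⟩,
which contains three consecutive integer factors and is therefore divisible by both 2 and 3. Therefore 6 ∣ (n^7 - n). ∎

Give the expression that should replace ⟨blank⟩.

n^6 - 1 = (n^2 - 1)(n^4 + n^2 + 1), and n^2 - 1 = (n-1)(n+1).
So n(n^6 - 1) = (n - 1)n(n + 1)(n^4 + n^2 + 1).

(n - 1)n(n + 1)(n^4 + n^2 + 1)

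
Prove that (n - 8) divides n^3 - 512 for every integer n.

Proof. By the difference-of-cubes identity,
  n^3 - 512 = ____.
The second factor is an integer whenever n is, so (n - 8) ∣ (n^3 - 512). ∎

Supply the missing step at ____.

Polynomial division of n^3 - 512 by n - 8 leaves remainder 0 and quotient n^2 + 8n + 64.
Hence n^3 - 512 = (n - 8)(n^2 + 8n + 64).

(n - 8)(n^2 + 8n + 64)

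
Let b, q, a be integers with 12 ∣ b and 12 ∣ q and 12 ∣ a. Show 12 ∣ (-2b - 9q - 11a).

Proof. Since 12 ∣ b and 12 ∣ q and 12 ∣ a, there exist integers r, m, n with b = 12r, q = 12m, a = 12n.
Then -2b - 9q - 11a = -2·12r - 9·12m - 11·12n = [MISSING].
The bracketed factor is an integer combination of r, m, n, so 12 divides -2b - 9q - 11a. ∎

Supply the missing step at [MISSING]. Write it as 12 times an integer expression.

Each term has a factor of 12: -2·12r - 9·12m - 11·12n = 12·(-9m - 11n - 2r).
Since -9m - 11n - 2r is an integer, 12 ∣ (-2b - 9q - 11a).

12(-9m - 11n - 2r)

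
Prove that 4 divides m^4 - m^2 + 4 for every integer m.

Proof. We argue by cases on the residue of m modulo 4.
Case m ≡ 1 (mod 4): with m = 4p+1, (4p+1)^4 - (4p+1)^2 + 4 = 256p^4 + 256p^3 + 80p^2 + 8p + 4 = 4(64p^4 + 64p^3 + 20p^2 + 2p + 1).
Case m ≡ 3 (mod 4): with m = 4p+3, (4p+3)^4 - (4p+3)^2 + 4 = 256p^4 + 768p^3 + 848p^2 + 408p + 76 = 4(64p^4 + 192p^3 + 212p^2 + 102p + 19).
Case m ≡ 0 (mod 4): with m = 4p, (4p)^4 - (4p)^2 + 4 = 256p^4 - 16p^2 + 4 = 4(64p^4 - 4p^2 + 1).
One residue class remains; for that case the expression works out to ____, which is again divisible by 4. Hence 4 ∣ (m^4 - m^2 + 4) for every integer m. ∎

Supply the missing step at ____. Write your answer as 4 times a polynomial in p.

4(64p^4 + 128p^3 + 92p^2 + 28p + 4)

The residues treated are {1, 3, 0}, so the missing case is m ≡ 2 (mod 4); write m = 4p+2.
Then (4p+2)^4 - (4p+2)^2 + 4 = 256p^4 + 512p^3 + 368p^2 + 112p + 16 = 4(64p^4 + 128p^3 + 92p^2 + 28p + 4).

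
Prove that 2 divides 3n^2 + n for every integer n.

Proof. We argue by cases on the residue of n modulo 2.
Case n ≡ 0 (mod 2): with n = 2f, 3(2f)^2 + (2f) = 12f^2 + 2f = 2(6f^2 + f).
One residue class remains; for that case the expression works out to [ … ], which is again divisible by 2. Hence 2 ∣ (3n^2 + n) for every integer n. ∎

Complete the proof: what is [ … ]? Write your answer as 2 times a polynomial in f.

2(6f^2 + 7f + 2)

Only n ≡ 1 (mod 2) is unaccounted for. Put n = 2f+1:
3(2f+1)^2 + (2f+1) expands to 12f^2 + 14f + 4,
and factoring out 2 leaves 2(6f^2 + 7f + 2).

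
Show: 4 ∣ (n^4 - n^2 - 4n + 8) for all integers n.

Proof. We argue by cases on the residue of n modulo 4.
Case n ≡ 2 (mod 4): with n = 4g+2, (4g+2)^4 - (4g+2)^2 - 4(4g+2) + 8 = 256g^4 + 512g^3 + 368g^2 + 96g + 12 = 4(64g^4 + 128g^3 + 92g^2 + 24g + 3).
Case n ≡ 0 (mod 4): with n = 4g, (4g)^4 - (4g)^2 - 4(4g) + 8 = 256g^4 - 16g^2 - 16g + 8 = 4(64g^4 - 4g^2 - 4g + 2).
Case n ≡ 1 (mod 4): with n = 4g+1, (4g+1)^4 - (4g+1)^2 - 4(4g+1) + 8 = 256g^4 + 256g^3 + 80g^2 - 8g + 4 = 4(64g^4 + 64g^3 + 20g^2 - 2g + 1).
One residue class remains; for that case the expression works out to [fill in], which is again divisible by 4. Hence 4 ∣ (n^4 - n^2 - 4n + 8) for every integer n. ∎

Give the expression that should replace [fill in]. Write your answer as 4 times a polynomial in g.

Only n ≡ 3 (mod 4) is unaccounted for. Put n = 4g+3:
(4g+3)^4 - (4g+3)^2 - 4(4g+3) + 8 expands to 256g^4 + 768g^3 + 848g^2 + 392g + 68,
and factoring out 4 leaves 4(64g^4 + 192g^3 + 212g^2 + 98g + 17).

4(64g^4 + 192g^3 + 212g^2 + 98g + 17)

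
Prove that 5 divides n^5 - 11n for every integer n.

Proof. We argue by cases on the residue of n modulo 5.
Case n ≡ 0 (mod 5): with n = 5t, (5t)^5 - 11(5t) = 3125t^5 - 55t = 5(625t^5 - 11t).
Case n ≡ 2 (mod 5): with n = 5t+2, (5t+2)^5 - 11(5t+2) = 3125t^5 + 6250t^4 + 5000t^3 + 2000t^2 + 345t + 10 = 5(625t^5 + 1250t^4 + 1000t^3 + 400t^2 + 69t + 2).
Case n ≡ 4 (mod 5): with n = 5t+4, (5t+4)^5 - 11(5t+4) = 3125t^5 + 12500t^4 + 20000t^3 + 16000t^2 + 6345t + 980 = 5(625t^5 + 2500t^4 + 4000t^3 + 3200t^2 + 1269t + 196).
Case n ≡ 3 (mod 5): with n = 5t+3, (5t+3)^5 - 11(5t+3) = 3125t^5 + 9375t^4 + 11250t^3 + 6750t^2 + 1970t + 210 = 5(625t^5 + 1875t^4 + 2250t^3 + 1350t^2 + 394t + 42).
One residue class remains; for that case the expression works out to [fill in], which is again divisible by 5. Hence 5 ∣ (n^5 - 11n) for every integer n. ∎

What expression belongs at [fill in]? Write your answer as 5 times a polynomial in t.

5(625t^5 + 625t^4 + 250t^3 + 50t^2 - 6t - 2)

Only n ≡ 1 (mod 5) is unaccounted for. Put n = 5t+1:
(5t+1)^5 - 11(5t+1) expands to 3125t^5 + 3125t^4 + 1250t^3 + 250t^2 - 30t - 10,
and factoring out 5 leaves 5(625t^5 + 625t^4 + 250t^3 + 50t^2 - 6t - 2).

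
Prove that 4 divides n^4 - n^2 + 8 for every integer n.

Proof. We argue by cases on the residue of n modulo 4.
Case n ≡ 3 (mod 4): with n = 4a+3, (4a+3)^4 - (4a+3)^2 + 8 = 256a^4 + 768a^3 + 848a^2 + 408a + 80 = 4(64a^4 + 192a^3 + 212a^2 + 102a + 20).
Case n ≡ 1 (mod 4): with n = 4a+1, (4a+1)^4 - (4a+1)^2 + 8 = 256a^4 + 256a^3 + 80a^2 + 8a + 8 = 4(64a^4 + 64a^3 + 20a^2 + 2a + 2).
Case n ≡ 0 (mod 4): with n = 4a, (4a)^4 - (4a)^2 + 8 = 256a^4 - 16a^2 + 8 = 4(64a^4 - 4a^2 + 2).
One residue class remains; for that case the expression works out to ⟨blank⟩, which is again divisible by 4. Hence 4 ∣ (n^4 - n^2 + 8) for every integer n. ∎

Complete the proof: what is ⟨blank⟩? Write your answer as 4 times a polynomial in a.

4(64a^4 + 128a^3 + 92a^2 + 28a + 5)

The residues treated are {3, 1, 0}, so the missing case is n ≡ 2 (mod 4); write n = 4a+2.
Then (4a+2)^4 - (4a+2)^2 + 8 = 256a^4 + 512a^3 + 368a^2 + 112a + 20 = 4(64a^4 + 128a^3 + 92a^2 + 28a + 5).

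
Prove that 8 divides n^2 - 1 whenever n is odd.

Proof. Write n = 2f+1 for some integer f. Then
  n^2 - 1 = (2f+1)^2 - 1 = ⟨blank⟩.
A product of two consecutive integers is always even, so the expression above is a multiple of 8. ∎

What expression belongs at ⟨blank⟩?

(2f+1)^2 - 1 = 4f^2 + 4f + 1 - 1 = 4f^2 + 4f = 4f(f+1).
Since f and f+1 are consecutive, f(f+1) is even, and 4·(even) is a multiple of 8.

4f(f + 1)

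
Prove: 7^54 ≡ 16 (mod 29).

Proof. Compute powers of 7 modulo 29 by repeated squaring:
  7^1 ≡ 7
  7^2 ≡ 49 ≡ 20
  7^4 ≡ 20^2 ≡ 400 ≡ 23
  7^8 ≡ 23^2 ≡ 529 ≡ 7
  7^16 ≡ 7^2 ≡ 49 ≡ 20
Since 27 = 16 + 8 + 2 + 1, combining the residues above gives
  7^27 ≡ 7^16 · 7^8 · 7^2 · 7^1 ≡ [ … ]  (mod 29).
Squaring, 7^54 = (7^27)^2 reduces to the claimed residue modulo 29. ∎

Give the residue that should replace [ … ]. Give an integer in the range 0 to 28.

Multiply the listed residues: 20 · 7 · 20 · 7 = 140 → 2800 → 19600.
Reducing modulo 29: 19600 = 675·29 + 25, so 7^27 ≡ 25.

25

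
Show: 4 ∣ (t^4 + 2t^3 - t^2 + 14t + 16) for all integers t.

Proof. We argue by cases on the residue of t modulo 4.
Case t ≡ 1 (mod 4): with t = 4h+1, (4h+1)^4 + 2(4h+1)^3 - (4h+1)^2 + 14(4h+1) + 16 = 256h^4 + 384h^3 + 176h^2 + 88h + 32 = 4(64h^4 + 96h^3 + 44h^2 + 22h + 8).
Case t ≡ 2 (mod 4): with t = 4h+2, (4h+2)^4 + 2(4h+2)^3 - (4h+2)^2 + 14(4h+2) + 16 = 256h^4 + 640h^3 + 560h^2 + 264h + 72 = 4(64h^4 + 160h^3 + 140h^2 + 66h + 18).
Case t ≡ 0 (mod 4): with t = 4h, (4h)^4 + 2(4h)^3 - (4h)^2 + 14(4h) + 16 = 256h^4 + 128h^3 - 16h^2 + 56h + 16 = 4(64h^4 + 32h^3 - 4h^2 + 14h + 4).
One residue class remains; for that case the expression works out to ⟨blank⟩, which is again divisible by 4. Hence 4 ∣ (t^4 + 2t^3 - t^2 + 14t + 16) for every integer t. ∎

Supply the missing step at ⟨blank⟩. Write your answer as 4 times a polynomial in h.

The residues treated are {1, 2, 0}, so the missing case is t ≡ 3 (mod 4); write t = 4h+3.
Then (4h+3)^4 + 2(4h+3)^3 - (4h+3)^2 + 14(4h+3) + 16 = 256h^4 + 896h^3 + 1136h^2 + 680h + 184 = 4(64h^4 + 224h^3 + 284h^2 + 170h + 46).

4(64h^4 + 224h^3 + 284h^2 + 170h + 46)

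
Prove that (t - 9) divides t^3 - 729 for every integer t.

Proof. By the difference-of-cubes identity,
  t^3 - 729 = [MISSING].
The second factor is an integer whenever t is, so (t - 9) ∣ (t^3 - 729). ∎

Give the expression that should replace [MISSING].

(t - 9)(t^2 + 9t + 81)

Polynomial division of t^3 - 729 by t - 9 leaves remainder 0 and quotient t^2 + 9t + 81.
Hence t^3 - 729 = (t - 9)(t^2 + 9t + 81).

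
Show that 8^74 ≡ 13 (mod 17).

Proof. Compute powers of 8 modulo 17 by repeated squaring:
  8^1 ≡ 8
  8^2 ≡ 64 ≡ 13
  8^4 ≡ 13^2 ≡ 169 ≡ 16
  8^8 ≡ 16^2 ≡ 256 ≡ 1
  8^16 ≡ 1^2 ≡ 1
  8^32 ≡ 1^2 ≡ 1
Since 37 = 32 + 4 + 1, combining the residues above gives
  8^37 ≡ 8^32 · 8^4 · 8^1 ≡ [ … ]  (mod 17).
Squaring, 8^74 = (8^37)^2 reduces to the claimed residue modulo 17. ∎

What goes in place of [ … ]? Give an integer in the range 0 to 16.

9

Multiply the listed residues: 1 · 16 · 8 = 16 → 128.
Reducing modulo 17: 128 = 7·17 + 9, so 8^37 ≡ 9.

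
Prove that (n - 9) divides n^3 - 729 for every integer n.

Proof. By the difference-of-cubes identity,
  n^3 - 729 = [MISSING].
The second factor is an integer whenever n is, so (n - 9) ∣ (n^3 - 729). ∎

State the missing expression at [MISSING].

Polynomial division of n^3 - 729 by n - 9 leaves remainder 0 and quotient n^2 + 9n + 81.
Hence n^3 - 729 = (n - 9)(n^2 + 9n + 81).

(n - 9)(n^2 + 9n + 81)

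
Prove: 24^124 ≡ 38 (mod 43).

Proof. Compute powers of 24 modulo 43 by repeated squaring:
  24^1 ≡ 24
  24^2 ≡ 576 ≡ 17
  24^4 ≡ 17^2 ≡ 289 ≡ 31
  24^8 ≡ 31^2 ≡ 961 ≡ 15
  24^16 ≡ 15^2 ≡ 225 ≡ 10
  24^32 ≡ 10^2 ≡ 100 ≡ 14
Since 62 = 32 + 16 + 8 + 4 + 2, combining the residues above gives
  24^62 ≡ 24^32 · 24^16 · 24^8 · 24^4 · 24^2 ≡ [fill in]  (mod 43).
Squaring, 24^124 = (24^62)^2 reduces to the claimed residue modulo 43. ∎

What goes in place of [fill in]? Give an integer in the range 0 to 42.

9

24^32 · 24^16 · 24^8 · 24^4 · 24^2 ≡ 14 · 10 · 15 · 31 · 17 = 1106700.
1106700 mod 43 = 9, so 24^62 ≡ 9 (mod 43).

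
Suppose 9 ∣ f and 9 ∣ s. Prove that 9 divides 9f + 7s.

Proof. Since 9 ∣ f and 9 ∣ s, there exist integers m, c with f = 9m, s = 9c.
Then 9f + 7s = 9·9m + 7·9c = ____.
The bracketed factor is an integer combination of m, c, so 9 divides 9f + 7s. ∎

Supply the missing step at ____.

9(7c + 9m)

Each term has a factor of 9: 9·9m + 7·9c = 9·(7c + 9m).
Since 7c + 9m is an integer, 9 ∣ (9f + 7s).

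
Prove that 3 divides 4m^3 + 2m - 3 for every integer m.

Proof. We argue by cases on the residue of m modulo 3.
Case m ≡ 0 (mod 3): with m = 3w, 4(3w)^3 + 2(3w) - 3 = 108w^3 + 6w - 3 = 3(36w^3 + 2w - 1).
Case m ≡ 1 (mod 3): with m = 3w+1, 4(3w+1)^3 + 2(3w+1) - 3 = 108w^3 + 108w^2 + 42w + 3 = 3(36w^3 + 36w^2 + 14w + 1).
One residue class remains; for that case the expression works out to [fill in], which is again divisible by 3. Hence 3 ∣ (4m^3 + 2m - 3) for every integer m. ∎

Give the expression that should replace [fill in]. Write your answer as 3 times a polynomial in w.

3(36w^3 + 72w^2 + 50w + 11)

The residues treated are {0, 1}, so the missing case is m ≡ 2 (mod 3); write m = 3w+2.
Then 4(3w+2)^3 + 2(3w+2) - 3 = 108w^3 + 216w^2 + 150w + 33 = 3(36w^3 + 72w^2 + 50w + 11).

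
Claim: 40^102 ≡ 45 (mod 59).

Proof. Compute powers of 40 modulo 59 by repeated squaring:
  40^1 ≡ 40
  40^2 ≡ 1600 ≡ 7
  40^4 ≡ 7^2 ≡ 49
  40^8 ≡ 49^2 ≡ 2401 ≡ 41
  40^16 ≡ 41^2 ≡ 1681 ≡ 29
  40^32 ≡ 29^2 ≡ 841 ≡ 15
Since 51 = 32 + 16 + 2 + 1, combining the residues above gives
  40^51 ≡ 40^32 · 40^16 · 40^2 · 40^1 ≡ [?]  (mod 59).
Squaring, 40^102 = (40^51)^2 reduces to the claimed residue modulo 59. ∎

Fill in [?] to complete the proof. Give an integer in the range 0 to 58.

Multiply the listed residues: 15 · 29 · 7 · 40 = 435 → 3045 → 121800.
Reducing modulo 59: 121800 = 2064·59 + 24, so 40^51 ≡ 24.

24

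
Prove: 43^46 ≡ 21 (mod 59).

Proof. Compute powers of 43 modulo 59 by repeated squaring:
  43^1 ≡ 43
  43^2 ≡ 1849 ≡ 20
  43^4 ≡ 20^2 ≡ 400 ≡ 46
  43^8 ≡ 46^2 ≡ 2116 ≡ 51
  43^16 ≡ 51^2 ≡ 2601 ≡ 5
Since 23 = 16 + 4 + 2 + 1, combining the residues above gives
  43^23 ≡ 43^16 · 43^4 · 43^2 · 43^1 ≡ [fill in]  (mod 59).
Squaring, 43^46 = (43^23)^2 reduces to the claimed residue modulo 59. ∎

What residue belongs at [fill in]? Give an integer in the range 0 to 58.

32

43^16 · 43^4 · 43^2 · 43^1 ≡ 5 · 46 · 20 · 43 = 197800.
197800 mod 59 = 32, so 43^23 ≡ 32 (mod 59).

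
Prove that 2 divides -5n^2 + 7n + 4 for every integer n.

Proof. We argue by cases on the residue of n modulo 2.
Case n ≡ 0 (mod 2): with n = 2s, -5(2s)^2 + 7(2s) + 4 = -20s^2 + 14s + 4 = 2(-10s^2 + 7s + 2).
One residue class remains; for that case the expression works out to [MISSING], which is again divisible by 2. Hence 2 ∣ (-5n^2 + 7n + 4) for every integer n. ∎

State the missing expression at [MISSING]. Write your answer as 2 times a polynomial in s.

2(-10s^2 - 3s + 3)

Only n ≡ 1 (mod 2) is unaccounted for. Put n = 2s+1:
-5(2s+1)^2 + 7(2s+1) + 4 expands to -20s^2 - 6s + 6,
and factoring out 2 leaves 2(-10s^2 - 3s + 3).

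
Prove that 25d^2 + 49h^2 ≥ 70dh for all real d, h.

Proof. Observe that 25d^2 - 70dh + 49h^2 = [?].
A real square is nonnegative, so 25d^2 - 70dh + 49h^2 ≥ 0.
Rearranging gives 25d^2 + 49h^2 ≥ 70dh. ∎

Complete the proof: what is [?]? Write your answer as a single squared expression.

(5d - 7h)^2

25d^2 - 70dh + 49h^2 is a perfect-square trinomial: the outer terms are (5d)^2 and (7h)^2, and the cross term is -2·5d·7h.
So 25d^2 - 70dh + 49h^2 = (5d - 7h)^2 ≥ 0.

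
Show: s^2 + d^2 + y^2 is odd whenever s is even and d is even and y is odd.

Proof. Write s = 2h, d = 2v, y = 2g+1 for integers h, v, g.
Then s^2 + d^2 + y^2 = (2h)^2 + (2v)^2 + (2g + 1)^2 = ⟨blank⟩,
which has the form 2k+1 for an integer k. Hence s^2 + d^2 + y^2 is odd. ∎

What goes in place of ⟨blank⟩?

(2h)^2 + (2v)^2 + (2g + 1)^2 = 4g^2 + 4g + 4h^2 + 4v^2 + 1
= 2(2g^2 + 2g + 2h^2 + 2v^2) + 1.
Since 2g^2 + 2g + 2h^2 + 2v^2 is an integer, the sum of squares is of the form 2k+1 for an integer k.

2(2g^2 + 2g + 2h^2 + 2v^2) + 1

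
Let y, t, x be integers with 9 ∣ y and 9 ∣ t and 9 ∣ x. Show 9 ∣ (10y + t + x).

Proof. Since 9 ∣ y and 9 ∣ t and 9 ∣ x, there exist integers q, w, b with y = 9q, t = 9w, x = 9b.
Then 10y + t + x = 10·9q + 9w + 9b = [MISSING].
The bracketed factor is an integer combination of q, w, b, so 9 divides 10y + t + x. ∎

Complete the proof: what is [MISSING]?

9(b + 10q + w)

Pull the common 9 out of every term: 10·9q + 9w + 9b = 9(b + 10q + w).
b + 10q + w is an integer, which exhibits the divisibility.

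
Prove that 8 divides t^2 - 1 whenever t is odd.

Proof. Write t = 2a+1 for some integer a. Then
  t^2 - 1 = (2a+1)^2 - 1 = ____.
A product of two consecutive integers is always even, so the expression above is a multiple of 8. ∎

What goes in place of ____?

(2a+1)^2 - 1 = 4a^2 + 4a + 1 - 1 = 4a^2 + 4a = 4a(a+1).
Since a and a+1 are consecutive, a(a+1) is even, and 4·(even) is a multiple of 8.

4a(a + 1)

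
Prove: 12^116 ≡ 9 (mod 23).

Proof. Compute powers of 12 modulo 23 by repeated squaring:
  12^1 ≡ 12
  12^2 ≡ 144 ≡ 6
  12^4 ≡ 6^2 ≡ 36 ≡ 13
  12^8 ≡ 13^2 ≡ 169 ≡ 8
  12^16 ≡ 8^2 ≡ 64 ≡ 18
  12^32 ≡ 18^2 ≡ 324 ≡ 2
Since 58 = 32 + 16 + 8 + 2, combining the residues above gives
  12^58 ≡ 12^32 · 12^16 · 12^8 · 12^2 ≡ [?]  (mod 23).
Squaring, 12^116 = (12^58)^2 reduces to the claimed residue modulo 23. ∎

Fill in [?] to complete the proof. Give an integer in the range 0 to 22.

Multiply the listed residues: 2 · 18 · 8 · 6 = 36 → 288 → 1728.
Reducing modulo 23: 1728 = 75·23 + 3, so 12^58 ≡ 3.

3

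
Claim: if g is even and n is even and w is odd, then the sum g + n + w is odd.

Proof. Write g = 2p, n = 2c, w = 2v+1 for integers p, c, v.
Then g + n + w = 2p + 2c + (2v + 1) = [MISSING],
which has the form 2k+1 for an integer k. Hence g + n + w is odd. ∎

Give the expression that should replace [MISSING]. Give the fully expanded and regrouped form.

2(c + p + v) + 1

Expanding: 2p + 2c + (2v + 1) = 2c + 2p + 2v + 1.
Every term except the constant is even, so this is 2(c + p + v) + 1,
and c + p + v ∈ ℤ gives the required form.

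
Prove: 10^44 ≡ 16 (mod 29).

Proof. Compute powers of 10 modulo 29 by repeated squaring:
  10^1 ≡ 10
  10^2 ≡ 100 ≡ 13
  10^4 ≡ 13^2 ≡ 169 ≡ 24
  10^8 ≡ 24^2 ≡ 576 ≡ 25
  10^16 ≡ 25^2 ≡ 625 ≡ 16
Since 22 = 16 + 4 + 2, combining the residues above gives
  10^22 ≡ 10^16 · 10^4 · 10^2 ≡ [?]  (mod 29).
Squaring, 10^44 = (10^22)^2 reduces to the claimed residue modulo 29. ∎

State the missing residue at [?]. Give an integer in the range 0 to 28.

10^16 · 10^4 · 10^2 ≡ 16 · 24 · 13 = 4992.
4992 mod 29 = 4, so 10^22 ≡ 4 (mod 29).

4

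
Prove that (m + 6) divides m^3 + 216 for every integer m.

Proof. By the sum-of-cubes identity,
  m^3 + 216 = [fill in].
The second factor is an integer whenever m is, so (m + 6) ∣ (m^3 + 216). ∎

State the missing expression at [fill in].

(m + 6)(m^2 - 6m + 36)

Polynomial division of m^3 + 216 by m + 6 leaves remainder 0 and quotient m^2 - 6m + 36.
Hence m^3 + 216 = (m + 6)(m^2 - 6m + 36).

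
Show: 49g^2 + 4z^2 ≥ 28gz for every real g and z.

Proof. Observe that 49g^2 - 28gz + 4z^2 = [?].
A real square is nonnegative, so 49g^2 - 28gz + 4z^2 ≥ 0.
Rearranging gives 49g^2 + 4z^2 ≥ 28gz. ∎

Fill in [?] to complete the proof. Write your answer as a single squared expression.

(7g - 2z)^2

The leading and trailing coefficients are 7^2 and 2^2, and 28 = 2·7·2, so the trinomial is (7g - 2z)^2.
Hence 49g^2 - 28gz + 4z^2 ≥ 0.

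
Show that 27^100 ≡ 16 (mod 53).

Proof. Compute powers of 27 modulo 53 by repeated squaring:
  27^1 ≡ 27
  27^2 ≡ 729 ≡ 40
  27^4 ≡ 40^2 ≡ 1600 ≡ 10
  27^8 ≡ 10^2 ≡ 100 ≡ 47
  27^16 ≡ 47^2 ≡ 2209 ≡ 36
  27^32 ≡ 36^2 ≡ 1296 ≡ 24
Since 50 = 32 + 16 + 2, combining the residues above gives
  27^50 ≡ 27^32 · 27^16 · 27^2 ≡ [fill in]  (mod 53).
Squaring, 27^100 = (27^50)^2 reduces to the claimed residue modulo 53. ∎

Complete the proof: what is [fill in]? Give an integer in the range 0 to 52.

Multiply the listed residues: 24 · 36 · 40 = 864 → 34560.
Reducing modulo 53: 34560 = 652·53 + 4, so 27^50 ≡ 4.

4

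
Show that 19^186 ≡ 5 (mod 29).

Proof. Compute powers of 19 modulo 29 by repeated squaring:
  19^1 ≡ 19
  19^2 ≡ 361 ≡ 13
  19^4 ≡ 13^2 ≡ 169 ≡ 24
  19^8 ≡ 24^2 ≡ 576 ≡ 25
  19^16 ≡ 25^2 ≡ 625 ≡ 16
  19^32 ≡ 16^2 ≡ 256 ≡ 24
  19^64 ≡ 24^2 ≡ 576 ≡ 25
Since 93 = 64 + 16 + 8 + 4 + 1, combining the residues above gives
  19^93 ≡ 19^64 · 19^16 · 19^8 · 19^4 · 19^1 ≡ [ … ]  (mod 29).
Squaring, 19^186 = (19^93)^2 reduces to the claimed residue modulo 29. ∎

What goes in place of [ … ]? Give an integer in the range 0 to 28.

11

19^64 · 19^16 · 19^8 · 19^4 · 19^1 ≡ 25 · 16 · 25 · 24 · 19 = 4560000.
4560000 mod 29 = 11, so 19^93 ≡ 11 (mod 29).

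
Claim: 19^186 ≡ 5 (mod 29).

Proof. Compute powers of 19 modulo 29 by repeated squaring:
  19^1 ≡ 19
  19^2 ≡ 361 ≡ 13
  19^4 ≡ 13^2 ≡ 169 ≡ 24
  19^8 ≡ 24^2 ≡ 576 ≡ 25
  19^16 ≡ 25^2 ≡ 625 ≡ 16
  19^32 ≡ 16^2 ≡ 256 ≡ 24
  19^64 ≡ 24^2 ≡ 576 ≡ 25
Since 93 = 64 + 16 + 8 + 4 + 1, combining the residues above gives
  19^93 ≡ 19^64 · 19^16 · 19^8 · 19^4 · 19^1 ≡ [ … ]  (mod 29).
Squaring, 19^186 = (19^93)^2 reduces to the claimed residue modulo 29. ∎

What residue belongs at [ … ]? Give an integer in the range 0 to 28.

19^64 · 19^16 · 19^8 · 19^4 · 19^1 ≡ 25 · 16 · 25 · 24 · 19 = 4560000.
4560000 mod 29 = 11, so 19^93 ≡ 11 (mod 29).

11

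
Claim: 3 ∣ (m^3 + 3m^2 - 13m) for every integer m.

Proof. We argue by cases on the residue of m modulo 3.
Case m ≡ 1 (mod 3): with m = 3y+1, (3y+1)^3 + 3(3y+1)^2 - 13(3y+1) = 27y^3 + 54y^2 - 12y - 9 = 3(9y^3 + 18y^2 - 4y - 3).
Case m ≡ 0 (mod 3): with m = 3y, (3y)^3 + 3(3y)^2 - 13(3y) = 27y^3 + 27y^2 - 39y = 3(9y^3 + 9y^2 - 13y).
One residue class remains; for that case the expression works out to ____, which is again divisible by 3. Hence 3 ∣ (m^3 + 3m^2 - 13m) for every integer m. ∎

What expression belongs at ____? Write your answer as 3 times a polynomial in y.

3(9y^3 + 27y^2 + 11y - 2)

The residues treated are {1, 0}, so the missing case is m ≡ 2 (mod 3); write m = 3y+2.
Then (3y+2)^3 + 3(3y+2)^2 - 13(3y+2) = 27y^3 + 81y^2 + 33y - 6 = 3(9y^3 + 27y^2 + 11y - 2).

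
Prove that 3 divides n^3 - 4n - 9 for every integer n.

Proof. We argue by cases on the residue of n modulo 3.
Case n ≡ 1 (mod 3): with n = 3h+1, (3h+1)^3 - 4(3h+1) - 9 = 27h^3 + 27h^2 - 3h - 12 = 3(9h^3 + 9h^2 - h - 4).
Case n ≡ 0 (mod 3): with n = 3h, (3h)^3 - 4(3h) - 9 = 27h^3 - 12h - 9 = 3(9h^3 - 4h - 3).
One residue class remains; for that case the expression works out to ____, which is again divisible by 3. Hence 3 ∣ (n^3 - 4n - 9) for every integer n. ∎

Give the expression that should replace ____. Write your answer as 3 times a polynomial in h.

Only n ≡ 2 (mod 3) is unaccounted for. Put n = 3h+2:
(3h+2)^3 - 4(3h+2) - 9 expands to 27h^3 + 54h^2 + 24h - 9,
and factoring out 3 leaves 3(9h^3 + 18h^2 + 8h - 3).

3(9h^3 + 18h^2 + 8h - 3)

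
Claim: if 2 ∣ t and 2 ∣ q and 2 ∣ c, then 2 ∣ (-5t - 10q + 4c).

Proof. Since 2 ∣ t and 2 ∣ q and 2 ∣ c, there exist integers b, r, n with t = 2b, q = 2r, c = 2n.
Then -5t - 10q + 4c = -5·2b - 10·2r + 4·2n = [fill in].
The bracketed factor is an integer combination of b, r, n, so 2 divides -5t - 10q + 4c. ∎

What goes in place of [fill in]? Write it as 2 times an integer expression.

Pull the common 2 out of every term: -5·2b - 10·2r + 4·2n = 2(-5b + 4n - 10r).
-5b + 4n - 10r is an integer, which exhibits the divisibility.

2(-5b + 4n - 10r)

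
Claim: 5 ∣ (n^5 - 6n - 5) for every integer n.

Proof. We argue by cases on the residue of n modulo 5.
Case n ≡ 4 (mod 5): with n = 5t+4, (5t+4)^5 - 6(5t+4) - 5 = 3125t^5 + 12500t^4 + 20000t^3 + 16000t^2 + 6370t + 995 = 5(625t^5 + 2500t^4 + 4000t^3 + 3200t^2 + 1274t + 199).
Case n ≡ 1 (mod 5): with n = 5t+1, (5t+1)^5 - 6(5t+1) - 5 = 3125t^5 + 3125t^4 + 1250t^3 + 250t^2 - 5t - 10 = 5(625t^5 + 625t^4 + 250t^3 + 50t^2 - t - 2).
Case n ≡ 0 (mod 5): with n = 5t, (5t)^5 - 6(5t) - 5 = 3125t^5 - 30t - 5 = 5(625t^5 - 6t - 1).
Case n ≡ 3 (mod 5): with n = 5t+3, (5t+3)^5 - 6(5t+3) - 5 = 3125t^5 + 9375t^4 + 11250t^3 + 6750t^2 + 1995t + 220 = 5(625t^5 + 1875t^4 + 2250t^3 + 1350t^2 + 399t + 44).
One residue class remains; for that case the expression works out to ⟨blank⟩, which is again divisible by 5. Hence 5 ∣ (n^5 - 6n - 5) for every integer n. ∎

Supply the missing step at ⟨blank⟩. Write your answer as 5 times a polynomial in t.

The residues treated are {4, 1, 0, 3}, so the missing case is n ≡ 2 (mod 5); write n = 5t+2.
Then (5t+2)^5 - 6(5t+2) - 5 = 3125t^5 + 6250t^4 + 5000t^3 + 2000t^2 + 370t + 15 = 5(625t^5 + 1250t^4 + 1000t^3 + 400t^2 + 74t + 3).

5(625t^5 + 1250t^4 + 1000t^3 + 400t^2 + 74t + 3)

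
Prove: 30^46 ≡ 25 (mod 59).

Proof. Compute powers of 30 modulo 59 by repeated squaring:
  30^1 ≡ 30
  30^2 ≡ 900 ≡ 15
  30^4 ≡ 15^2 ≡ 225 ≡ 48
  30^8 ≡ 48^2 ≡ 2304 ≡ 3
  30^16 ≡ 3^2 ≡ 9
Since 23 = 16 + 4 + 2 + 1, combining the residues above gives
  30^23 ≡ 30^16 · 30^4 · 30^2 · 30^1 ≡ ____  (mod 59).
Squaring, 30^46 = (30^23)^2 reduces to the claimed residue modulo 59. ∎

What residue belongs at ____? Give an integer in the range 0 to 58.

54

30^16 · 30^4 · 30^2 · 30^1 ≡ 9 · 48 · 15 · 30 = 194400.
194400 mod 59 = 54, so 30^23 ≡ 54 (mod 59).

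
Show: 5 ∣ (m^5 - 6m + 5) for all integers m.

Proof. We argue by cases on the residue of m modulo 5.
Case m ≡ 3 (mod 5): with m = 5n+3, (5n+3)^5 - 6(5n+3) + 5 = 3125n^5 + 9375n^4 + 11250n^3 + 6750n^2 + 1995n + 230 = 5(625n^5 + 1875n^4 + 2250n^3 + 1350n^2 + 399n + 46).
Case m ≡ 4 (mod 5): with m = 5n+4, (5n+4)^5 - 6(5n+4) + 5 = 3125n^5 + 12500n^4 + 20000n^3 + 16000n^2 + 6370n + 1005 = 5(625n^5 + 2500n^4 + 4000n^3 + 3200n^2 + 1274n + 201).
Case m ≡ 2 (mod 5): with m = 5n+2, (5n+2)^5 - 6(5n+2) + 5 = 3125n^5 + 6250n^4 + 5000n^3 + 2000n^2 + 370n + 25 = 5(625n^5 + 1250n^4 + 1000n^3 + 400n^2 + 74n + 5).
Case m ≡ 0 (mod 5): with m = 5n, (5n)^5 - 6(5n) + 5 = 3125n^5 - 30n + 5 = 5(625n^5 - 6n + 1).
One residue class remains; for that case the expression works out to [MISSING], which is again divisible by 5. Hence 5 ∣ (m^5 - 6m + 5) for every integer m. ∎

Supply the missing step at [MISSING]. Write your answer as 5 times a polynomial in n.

5(625n^5 + 625n^4 + 250n^3 + 50n^2 - n)

Only m ≡ 1 (mod 5) is unaccounted for. Put m = 5n+1:
(5n+1)^5 - 6(5n+1) + 5 expands to 3125n^5 + 3125n^4 + 1250n^3 + 250n^2 - 5n,
and factoring out 5 leaves 5(625n^5 + 625n^4 + 250n^3 + 50n^2 - n).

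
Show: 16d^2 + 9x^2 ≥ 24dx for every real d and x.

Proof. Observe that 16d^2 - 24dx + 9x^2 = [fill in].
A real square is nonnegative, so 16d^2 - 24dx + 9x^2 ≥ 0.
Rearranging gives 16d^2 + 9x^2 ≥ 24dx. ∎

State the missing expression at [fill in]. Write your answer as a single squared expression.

The leading and trailing coefficients are 4^2 and 3^2, and 24 = 2·4·3, so the trinomial is (4d - 3x)^2.
Hence 16d^2 - 24dx + 9x^2 ≥ 0.

(4d - 3x)^2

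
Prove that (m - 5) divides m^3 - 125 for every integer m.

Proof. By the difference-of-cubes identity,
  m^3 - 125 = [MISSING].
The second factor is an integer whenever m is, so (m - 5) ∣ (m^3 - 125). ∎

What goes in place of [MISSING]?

a^3 - b^3 = (a - b)(a^2 + ab + b^2). With a = m, b = 5:
m^3 - 125 = (m - 5)(m^2 + 5m + 25).

(m - 5)(m^2 + 5m + 25)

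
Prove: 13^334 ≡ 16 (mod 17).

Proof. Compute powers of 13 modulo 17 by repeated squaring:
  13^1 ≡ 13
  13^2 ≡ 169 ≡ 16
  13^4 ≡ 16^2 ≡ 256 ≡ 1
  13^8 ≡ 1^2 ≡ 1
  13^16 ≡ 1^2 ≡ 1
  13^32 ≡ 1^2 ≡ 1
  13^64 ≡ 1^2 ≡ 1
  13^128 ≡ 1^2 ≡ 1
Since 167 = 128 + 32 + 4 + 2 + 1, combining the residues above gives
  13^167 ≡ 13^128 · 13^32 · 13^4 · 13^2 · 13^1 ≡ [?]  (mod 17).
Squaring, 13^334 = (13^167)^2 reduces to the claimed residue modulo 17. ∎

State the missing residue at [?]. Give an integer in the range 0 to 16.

4

13^128 · 13^32 · 13^4 · 13^2 · 13^1 ≡ 1 · 1 · 1 · 16 · 13 = 208.
208 mod 17 = 4, so 13^167 ≡ 4 (mod 17).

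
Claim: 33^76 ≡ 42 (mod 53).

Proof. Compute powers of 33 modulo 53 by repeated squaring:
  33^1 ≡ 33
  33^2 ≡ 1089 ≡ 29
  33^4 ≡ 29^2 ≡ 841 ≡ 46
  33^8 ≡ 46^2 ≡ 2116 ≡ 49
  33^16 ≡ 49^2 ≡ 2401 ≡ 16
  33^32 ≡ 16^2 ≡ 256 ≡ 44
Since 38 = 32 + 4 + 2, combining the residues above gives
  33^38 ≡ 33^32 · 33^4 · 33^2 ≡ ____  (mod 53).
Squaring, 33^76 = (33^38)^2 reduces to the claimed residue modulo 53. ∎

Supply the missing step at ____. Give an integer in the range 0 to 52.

25

33^32 · 33^4 · 33^2 ≡ 44 · 46 · 29 = 58696.
58696 mod 53 = 25, so 33^38 ≡ 25 (mod 53).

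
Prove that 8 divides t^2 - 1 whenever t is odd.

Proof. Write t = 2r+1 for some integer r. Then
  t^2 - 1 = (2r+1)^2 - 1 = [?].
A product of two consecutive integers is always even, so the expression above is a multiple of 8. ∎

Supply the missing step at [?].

4r(r + 1)

(2r+1)^2 - 1 = 4r^2 + 4r + 1 - 1 = 4r^2 + 4r = 4r(r+1).
Since r and r+1 are consecutive, r(r+1) is even, and 4·(even) is a multiple of 8.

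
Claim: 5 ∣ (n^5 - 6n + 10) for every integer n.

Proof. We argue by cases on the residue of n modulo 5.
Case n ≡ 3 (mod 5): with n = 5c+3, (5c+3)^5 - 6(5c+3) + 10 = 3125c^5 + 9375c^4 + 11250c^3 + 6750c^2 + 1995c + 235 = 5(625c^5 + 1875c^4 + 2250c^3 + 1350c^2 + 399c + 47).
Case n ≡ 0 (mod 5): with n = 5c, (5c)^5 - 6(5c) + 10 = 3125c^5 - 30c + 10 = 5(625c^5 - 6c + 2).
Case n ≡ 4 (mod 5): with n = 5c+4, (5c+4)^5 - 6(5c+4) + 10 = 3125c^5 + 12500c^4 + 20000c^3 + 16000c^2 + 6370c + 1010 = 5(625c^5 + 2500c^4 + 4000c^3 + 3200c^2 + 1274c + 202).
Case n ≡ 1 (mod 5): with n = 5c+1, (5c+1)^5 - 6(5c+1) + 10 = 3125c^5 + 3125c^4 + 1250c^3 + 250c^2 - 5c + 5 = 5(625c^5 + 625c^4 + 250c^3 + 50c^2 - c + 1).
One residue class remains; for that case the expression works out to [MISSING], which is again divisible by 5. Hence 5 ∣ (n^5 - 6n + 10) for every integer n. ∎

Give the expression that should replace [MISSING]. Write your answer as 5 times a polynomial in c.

Only n ≡ 2 (mod 5) is unaccounted for. Put n = 5c+2:
(5c+2)^5 - 6(5c+2) + 10 expands to 3125c^5 + 6250c^4 + 5000c^3 + 2000c^2 + 370c + 30,
and factoring out 5 leaves 5(625c^5 + 1250c^4 + 1000c^3 + 400c^2 + 74c + 6).

5(625c^5 + 1250c^4 + 1000c^3 + 400c^2 + 74c + 6)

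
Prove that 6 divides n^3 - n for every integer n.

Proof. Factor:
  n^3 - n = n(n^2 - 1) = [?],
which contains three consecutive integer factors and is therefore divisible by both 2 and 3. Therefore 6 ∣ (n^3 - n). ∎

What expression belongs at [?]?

n(n^2 - 1) = n(n - 1)(n + 1) = (n - 1)n(n + 1).
These three factors are consecutive integers, so their product is divisible by 6.

(n - 1)n(n + 1)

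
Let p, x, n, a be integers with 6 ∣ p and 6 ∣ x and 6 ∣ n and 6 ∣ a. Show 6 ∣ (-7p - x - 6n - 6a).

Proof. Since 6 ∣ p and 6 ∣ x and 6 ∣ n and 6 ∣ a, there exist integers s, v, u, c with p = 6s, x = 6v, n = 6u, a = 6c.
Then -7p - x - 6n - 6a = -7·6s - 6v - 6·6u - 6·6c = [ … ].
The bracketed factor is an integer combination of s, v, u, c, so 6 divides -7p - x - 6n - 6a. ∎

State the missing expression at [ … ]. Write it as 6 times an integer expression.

6(-6c - 7s - 6u - v)

Each term has a factor of 6: -7·6s - 6v - 6·6u - 6·6c = 6·(-6c - 7s - 6u - v).
Since -6c - 7s - 6u - v is an integer, 6 ∣ (-7p - x - 6n - 6a).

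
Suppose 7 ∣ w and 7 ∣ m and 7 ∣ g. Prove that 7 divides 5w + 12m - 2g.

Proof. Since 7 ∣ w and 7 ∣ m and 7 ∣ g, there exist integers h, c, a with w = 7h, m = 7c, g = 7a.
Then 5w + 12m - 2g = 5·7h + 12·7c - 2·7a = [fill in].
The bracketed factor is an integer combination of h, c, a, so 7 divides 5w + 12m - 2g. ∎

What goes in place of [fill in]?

7(-2a + 12c + 5h)

Each term has a factor of 7: 5·7h + 12·7c - 2·7a = 7·(-2a + 12c + 5h).
Since -2a + 12c + 5h is an integer, 7 ∣ (5w + 12m - 2g).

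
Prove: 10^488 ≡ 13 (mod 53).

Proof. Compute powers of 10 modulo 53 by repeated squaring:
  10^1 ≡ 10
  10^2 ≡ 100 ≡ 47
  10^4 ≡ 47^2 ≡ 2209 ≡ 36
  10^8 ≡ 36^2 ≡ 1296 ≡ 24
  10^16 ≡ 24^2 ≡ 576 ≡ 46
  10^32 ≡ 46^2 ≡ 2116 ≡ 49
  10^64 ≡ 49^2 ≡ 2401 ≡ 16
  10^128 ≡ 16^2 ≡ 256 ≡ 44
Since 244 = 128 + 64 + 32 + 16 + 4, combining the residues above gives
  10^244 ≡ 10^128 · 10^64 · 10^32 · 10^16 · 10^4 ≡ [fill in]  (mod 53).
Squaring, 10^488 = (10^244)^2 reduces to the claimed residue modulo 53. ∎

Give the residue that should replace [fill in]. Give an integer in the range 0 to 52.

15

10^128 · 10^64 · 10^32 · 10^16 · 10^4 ≡ 44 · 16 · 49 · 46 · 36 = 57125376.
57125376 mod 53 = 15, so 10^244 ≡ 15 (mod 53).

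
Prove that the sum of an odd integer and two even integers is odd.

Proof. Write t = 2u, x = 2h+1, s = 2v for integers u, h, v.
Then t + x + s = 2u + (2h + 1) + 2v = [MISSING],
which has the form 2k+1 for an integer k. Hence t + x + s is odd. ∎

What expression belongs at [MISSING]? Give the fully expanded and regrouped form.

2u + (2h + 1) + 2v = 2h + 2u + 2v + 1
= 2(h + u + v) + 1.
Since h + u + v is an integer, the sum is of the form 2k+1 for an integer k.

2(h + u + v) + 1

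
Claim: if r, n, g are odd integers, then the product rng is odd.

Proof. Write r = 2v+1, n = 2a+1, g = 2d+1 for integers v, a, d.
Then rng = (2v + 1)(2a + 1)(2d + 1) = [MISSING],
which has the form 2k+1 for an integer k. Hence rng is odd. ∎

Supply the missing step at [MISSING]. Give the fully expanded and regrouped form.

Expanding: (2v + 1)(2a + 1)(2d + 1) = 8adv + 4ad + 4av + 2a + 4dv + 2d + 2v + 1.
Every term except the constant is even, so this is 2(4adv + 2ad + 2av + a + 2dv + d + v) + 1,
and 4adv + 2ad + 2av + a + 2dv + d + v ∈ ℤ gives the required form.

2(4adv + 2ad + 2av + a + 2dv + d + v) + 1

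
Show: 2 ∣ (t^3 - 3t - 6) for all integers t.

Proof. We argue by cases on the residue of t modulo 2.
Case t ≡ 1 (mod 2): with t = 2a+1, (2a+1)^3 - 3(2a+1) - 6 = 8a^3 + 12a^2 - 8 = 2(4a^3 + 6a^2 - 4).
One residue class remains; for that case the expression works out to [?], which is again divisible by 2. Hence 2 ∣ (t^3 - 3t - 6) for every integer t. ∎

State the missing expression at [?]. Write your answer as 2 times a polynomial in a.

2(4a^3 - 3a - 3)

The residues treated are {1}, so the missing case is t ≡ 0 (mod 2); write t = 2a.
Then (2a)^3 - 3(2a) - 6 = 8a^3 - 6a - 6 = 2(4a^3 - 3a - 3).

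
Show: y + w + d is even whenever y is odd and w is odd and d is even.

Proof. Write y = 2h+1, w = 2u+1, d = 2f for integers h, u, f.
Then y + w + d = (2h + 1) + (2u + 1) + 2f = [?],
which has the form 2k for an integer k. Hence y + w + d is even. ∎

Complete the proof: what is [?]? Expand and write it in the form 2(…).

Expanding: (2h + 1) + (2u + 1) + 2f = 2f + 2h + 2u + 2.
Every term is even; pulling out the factor of 2 gives 2(f + h + u + 1).

2(f + h + u + 1)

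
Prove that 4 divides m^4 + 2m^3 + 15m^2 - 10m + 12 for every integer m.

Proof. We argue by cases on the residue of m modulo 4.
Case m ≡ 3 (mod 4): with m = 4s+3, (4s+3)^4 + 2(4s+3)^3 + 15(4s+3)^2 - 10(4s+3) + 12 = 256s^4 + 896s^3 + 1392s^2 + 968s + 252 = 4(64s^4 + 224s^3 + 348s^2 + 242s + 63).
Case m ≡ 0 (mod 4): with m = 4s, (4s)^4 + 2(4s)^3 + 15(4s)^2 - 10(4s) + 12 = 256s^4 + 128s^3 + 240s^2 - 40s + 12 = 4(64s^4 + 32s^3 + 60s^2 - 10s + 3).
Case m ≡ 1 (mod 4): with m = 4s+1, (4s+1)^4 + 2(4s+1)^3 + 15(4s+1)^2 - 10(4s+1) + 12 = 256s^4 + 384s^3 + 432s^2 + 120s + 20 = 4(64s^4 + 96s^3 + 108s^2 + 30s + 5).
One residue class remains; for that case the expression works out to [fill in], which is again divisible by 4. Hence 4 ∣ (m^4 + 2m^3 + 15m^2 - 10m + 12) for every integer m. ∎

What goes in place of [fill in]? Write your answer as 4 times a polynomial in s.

4(64s^4 + 160s^3 + 204s^2 + 106s + 21)

Only m ≡ 2 (mod 4) is unaccounted for. Put m = 4s+2:
(4s+2)^4 + 2(4s+2)^3 + 15(4s+2)^2 - 10(4s+2) + 12 expands to 256s^4 + 640s^3 + 816s^2 + 424s + 84,
and factoring out 4 leaves 4(64s^4 + 160s^3 + 204s^2 + 106s + 21).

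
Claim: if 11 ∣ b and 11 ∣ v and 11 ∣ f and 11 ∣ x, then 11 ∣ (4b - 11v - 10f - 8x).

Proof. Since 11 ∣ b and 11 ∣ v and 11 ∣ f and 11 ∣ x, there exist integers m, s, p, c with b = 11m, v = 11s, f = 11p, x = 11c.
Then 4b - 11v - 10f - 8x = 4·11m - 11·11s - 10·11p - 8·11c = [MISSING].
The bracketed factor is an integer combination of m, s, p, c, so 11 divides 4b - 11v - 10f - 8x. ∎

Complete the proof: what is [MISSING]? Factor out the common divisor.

Pull the common 11 out of every term: 4·11m - 11·11s - 10·11p - 8·11c = 11(-8c + 4m - 10p - 11s).
-8c + 4m - 10p - 11s is an integer, which exhibits the divisibility.

11(-8c + 4m - 10p - 11s)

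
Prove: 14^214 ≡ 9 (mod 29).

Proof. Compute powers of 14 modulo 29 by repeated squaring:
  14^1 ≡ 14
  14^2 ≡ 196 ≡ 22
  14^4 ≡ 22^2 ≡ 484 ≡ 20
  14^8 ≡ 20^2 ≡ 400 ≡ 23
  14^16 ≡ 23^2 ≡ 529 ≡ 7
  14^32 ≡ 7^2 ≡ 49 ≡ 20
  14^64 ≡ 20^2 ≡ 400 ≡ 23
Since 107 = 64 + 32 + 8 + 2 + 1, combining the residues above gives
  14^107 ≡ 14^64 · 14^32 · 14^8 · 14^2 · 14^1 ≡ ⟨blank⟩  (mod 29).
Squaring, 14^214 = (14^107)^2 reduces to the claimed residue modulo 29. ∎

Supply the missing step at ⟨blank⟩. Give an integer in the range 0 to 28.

14^64 · 14^32 · 14^8 · 14^2 · 14^1 ≡ 23 · 20 · 23 · 22 · 14 = 3258640.
3258640 mod 29 = 26, so 14^107 ≡ 26 (mod 29).

26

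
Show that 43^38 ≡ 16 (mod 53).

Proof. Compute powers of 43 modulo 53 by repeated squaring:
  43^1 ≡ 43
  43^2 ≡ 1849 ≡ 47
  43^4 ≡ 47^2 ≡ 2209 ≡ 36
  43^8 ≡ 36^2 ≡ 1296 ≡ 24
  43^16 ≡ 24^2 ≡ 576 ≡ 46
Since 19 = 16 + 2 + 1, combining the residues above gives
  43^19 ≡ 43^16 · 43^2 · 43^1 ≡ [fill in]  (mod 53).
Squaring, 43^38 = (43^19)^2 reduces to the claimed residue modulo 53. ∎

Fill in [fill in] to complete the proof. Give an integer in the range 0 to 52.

4

43^16 · 43^2 · 43^1 ≡ 46 · 47 · 43 = 92966.
92966 mod 53 = 4, so 43^19 ≡ 4 (mod 53).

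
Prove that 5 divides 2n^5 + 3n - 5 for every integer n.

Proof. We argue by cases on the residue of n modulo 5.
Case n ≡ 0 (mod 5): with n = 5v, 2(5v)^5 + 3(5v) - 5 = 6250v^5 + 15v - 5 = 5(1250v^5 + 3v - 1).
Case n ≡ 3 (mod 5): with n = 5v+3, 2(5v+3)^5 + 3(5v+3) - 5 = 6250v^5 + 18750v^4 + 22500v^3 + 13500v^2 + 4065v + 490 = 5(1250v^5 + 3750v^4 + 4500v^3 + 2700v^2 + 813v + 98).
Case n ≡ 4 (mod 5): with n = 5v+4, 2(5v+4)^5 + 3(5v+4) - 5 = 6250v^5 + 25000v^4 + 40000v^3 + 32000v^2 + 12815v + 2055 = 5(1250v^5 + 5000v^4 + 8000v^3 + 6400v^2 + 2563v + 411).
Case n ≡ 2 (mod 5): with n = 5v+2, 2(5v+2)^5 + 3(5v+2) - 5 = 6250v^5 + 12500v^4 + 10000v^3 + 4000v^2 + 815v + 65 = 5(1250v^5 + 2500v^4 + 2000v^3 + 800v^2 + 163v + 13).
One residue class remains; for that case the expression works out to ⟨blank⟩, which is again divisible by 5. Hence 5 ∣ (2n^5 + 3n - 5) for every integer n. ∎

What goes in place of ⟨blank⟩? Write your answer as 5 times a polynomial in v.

Only n ≡ 1 (mod 5) is unaccounted for. Put n = 5v+1:
2(5v+1)^5 + 3(5v+1) - 5 expands to 6250v^5 + 6250v^4 + 2500v^3 + 500v^2 + 65v,
and factoring out 5 leaves 5(1250v^5 + 1250v^4 + 500v^3 + 100v^2 + 13v).

5(1250v^5 + 1250v^4 + 500v^3 + 100v^2 + 13v)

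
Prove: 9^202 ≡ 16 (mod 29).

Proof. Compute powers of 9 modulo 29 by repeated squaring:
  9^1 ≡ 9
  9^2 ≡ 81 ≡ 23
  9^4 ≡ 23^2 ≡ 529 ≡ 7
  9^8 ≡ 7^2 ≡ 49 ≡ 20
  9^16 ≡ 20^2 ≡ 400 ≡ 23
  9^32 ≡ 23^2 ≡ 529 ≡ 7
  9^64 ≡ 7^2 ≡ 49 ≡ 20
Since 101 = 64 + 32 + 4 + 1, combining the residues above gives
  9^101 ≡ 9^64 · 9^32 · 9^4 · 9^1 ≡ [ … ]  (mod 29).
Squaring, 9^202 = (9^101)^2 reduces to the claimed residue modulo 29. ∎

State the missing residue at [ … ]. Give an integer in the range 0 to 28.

Multiply the listed residues: 20 · 7 · 7 · 9 = 140 → 980 → 8820.
Reducing modulo 29: 8820 = 304·29 + 4, so 9^101 ≡ 4.

4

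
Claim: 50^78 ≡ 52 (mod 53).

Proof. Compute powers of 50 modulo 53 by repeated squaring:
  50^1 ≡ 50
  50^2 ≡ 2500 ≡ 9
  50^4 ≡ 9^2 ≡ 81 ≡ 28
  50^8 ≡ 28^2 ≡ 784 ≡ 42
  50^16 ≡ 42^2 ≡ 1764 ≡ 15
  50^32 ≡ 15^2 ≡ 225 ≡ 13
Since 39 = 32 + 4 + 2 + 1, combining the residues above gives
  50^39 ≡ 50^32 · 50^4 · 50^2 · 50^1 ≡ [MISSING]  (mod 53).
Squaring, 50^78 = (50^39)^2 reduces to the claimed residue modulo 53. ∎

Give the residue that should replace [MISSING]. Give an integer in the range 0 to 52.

Multiply the listed residues: 13 · 28 · 9 · 50 = 364 → 3276 → 163800.
Reducing modulo 53: 163800 = 3090·53 + 30, so 50^39 ≡ 30.

30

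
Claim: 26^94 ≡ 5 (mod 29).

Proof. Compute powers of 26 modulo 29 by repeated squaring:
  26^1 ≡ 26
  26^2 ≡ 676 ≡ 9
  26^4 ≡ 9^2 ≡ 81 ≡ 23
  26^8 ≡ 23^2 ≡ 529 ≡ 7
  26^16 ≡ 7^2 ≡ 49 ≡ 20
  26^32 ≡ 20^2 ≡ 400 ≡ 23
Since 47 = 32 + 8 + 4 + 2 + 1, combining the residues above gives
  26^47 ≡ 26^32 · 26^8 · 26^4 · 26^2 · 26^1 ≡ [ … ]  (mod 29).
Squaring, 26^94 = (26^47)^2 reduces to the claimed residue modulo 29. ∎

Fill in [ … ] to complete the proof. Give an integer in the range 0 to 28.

26^32 · 26^8 · 26^4 · 26^2 · 26^1 ≡ 23 · 7 · 23 · 9 · 26 = 866502.
866502 mod 29 = 11, so 26^47 ≡ 11 (mod 29).

11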